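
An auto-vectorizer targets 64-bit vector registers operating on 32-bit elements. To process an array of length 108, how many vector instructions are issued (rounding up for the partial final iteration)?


Width = 64 / 32 = 2 elements per vector op
Iterations = ceil(108 / 2) = 54

54


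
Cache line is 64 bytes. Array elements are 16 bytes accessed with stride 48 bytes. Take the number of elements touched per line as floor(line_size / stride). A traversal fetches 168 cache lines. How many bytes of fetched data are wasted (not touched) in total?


Elements per line = floor(64 / 48) = 1
Bytes used per line = 1 * 16 = 16
Wasted per line = 64 - 16 = 48
Total wasted = 48 * 168 = 8064

8064


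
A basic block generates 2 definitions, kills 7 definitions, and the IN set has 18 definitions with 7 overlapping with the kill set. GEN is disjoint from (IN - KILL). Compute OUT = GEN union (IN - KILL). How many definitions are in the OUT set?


IN - KILL: 18 - 7 = 11 surviving definitions
OUT = GEN + surviving = 2 + 11 = 13

13


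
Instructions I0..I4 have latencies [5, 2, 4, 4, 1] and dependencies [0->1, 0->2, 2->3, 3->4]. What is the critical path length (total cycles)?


Compute longest path through dependency graph: dist(Ik) = max over predecessors of dist + latency(Ik).
dist(I0) = latency 5 = 5
dist(I1) = dist(I0) + 2 = 5 + 2 = 7
dist(I2) = dist(I0) + 4 = 5 + 4 = 9
dist(I3) = dist(I2) + 4 = 9 + 4 = 13
dist(I4) = dist(I3) + 1 = 13 + 1 = 14
Critical path = max dist = 14

14


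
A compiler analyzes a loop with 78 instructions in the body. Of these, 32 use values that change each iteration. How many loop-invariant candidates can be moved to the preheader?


Invariant candidates = total - loop-dependent
= 78 - 32 = 46

46


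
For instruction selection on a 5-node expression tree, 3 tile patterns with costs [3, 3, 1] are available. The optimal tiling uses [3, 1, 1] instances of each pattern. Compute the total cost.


Total cost = sum(count_i * cost_i)
= 3*3 + 1*3 + 1*1
= 13

13


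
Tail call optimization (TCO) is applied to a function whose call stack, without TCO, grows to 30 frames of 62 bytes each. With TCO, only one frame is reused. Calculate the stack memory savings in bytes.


Without TCO: 30 * 62 = 1860 bytes
With TCO: reuse 1 frame = 62 bytes
Savings = 1860 - 62 = 1798

1798


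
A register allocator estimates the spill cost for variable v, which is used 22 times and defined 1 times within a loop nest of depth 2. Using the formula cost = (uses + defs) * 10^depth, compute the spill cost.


uses + defs = 22 + 1 = 23
10^2 = 100
Spill cost = 23 * 100 = 2300

2300


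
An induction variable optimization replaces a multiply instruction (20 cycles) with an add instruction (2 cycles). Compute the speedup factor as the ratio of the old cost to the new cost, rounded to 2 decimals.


Ratio = mult_cost / add_cost = 20 / 2 = 10.0

10.0


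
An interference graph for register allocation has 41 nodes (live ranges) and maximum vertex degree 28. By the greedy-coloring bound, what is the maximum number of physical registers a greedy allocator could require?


Greedy coloring never needs more than (max_degree + 1) colors: when coloring a vertex, at most max_degree neighbors are already colored.
Upper bound = 28 + 1 = 29

29


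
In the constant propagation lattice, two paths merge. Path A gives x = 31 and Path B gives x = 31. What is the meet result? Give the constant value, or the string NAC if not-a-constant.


Meet operation: if both paths give the same constant, result is that constant; if they differ, result is NAC (not-a-constant).
Path A: 31, Path B: 31 -> equal
Result: constant -> 31

31


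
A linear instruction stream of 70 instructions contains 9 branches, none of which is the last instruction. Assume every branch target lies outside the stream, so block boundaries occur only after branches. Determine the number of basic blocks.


With no in-sequence branch targets, the leaders are the first instruction plus the instruction after each branch.
Number of basic blocks = branches + 1
= 9 + 1 = 10

10


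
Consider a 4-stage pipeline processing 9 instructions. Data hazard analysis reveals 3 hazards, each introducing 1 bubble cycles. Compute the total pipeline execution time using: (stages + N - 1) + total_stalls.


Base cycles = 4 + 9 - 1 = 12
Total stalls = 3 * 1 = 3
Total = 12 + 3 = 15

15


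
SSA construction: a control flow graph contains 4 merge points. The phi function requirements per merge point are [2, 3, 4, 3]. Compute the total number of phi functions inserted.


Total phi functions = sum of phi functions at each join node
= 2 + 3 + 4 + 3 = 12

12


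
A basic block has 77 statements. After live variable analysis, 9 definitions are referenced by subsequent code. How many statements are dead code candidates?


Dead code = total statements - live definitions
= 77 - 9 = 68

68


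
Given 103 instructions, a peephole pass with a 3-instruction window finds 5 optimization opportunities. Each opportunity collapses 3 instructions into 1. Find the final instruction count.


Each match removes 2 instructions.
Total removed = 5 * 2 = 10
Remaining = 103 - 10 = 93

93


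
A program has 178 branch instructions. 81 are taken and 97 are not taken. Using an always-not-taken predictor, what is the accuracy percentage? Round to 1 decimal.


Predictor: always-not-taken
Correct predictions = 97
Accuracy = 97 / 178 * 100 = 54.5%

54.5


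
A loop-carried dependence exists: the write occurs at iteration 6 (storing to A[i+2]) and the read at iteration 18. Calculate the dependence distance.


Distance = read iteration - write iteration
= 18 - 6 = 12

12


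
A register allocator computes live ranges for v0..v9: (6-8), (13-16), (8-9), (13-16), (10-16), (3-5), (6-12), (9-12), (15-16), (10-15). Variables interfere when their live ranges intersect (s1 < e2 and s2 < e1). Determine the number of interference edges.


Check all pairs for overlapping intervals.
Two intervals (s1,e1) and (s2,e2) overlap if s1 < e2 and s2 < e1.
v0 (6-8) vs v1..v9: overlaps v6 -> 1
v1 (13-16) vs v2..v9: overlaps v3, v4, v8, v9 -> 4
v2 (8-9) vs v3..v9: overlaps v6 -> 1
v3 (13-16) vs v4..v9: overlaps v4, v8, v9 -> 3
v4 (10-16) vs v5..v9: overlaps v6, v7, v8, v9 -> 4
v5 (3-5) vs v6..v9: overlaps none -> 0
v6 (6-12) vs v7..v9: overlaps v7, v9 -> 2
v7 (9-12) vs v8..v9: overlaps v9 -> 1
v8 (15-16) vs v9: overlaps none -> 0
Total overlapping pairs = 1 + 4 + 1 + 3 + 4 + 0 + 2 + 1 + 0 = 16

16


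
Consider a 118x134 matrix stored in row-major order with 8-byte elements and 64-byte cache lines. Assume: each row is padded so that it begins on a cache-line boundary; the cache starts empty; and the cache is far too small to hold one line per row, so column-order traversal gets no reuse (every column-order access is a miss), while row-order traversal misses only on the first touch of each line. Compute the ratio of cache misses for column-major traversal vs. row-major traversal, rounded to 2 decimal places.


Each row occupies 134 * 8 = 1072 bytes and starts on a line boundary, so it spans ceil(1072 / 64) = 17 cache lines.
Row-major traversal misses (one per line touched): 118 * ceil(134 * 8 / 64) = 2006
Column-major traversal misses (no reuse, every access misses): 118 * 134 = 15812
Ratio = 15812 / 2006 = 7.88

7.88


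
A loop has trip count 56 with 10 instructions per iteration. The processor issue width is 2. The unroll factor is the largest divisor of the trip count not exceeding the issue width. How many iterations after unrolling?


Largest divisor of 56 <= 2 is 2
New iterations = 56 / 2 = 28

28


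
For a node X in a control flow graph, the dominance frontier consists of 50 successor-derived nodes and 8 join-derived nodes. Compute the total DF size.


DF(X) = direct successor contributions + join point contributions
= 50 + 8 = 58

58


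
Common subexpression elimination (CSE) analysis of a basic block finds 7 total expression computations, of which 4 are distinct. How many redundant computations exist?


CSE count = total expressions - unique expressions
= 7 - 4 = 3

3


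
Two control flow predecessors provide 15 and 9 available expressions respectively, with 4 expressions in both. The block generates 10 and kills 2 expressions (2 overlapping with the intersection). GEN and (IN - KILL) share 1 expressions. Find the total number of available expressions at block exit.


IN = intersection of predecessors = 4
IN - KILL = 4 - 2 = 2
|OUT| = |GEN| + |IN - KILL| - |GEN ∩ (IN - KILL)| = 10 + 2 - 1 = 11

11


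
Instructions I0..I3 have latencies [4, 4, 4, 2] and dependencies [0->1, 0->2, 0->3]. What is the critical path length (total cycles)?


Compute longest path through dependency graph: dist(Ik) = max over predecessors of dist + latency(Ik).
dist(I0) = latency 4 = 4
dist(I1) = dist(I0) + 4 = 4 + 4 = 8
dist(I2) = dist(I0) + 4 = 4 + 4 = 8
dist(I3) = dist(I0) + 2 = 4 + 2 = 6
Critical path = max dist = 8

8


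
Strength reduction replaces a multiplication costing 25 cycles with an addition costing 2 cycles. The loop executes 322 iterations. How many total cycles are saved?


Per-iteration saving = 25 - 2 = 23
Total saved = 322 * 23 = 7406

7406


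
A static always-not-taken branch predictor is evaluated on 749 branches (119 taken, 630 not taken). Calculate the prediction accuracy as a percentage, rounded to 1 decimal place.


Predictor: always-not-taken
Correct predictions = 630
Accuracy = 630 / 749 * 100 = 84.1%

84.1


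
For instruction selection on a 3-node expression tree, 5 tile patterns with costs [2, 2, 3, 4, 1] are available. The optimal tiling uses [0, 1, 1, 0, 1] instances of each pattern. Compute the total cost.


Total cost = sum(count_i * cost_i)
= 0*2 + 1*2 + 1*3 + 0*4 + 1*1
= 6

6


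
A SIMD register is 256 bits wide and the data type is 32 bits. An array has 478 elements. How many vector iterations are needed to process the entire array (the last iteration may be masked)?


Width = 256 / 32 = 8 elements per vector op
Iterations = ceil(478 / 8) = 60

60


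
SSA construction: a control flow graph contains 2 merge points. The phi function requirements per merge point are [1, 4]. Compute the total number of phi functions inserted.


Total phi functions = sum of phi functions at each join node
= 1 + 4 = 5

5


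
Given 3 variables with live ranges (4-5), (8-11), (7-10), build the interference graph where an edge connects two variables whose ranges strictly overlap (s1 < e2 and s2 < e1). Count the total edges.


Check all pairs for overlapping intervals.
Two intervals (s1,e1) and (s2,e2) overlap if s1 < e2 and s2 < e1.
v0 (4-5) vs v1..v2: overlaps none -> 0
v1 (8-11) vs v2: overlaps v2 -> 1
Total overlapping pairs = 0 + 1 = 1

1


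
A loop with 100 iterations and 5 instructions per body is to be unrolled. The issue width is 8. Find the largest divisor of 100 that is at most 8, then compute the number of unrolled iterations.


Largest divisor of 100 <= 8 is 5
New iterations = 100 / 5 = 20

20


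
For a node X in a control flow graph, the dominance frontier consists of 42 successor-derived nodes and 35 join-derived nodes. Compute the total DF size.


DF(X) = direct successor contributions + join point contributions
= 42 + 35 = 77

77


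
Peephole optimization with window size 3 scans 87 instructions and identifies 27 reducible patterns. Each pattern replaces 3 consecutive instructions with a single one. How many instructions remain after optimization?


Each match removes 2 instructions.
Total removed = 27 * 2 = 54
Remaining = 87 - 54 = 33

33


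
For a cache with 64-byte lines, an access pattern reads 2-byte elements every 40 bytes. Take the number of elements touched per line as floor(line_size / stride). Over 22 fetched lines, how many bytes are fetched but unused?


Elements per line = floor(64 / 40) = 1
Bytes used per line = 1 * 2 = 2
Wasted per line = 64 - 2 = 62
Total wasted = 62 * 22 = 1364

1364


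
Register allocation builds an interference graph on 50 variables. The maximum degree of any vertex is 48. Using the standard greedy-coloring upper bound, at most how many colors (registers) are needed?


Greedy coloring never needs more than (max_degree + 1) colors: when coloring a vertex, at most max_degree neighbors are already colored.
Upper bound = 48 + 1 = 49

49


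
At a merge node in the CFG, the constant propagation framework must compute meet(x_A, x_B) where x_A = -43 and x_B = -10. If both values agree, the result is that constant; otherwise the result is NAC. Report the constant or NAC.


Meet operation: if both paths give the same constant, result is that constant; if they differ, result is NAC (not-a-constant).
Path A: -43, Path B: -10 -> differ
Result: not-a-constant -> NAC

NAC


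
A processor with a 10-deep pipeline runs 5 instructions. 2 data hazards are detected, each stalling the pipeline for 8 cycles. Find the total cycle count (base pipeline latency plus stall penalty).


Base cycles = 10 + 5 - 1 = 14
Total stalls = 2 * 8 = 16
Total = 14 + 16 = 30

30


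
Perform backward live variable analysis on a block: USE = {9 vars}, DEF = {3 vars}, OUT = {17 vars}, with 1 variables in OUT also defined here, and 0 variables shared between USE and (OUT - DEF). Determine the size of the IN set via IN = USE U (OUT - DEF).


OUT - DEF: 17 - 1 = 16
|IN| = |USE| + |OUT - DEF| - |USE ∩ (OUT - DEF)| = 9 + 16 - 0 = 25

25


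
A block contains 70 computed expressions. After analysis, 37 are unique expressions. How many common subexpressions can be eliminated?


CSE count = total expressions - unique expressions
= 70 - 37 = 33

33


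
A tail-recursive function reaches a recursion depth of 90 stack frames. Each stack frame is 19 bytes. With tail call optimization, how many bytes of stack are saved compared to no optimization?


Without TCO: 90 * 19 = 1710 bytes
With TCO: reuse 1 frame = 19 bytes
Savings = 1710 - 19 = 1691

1691


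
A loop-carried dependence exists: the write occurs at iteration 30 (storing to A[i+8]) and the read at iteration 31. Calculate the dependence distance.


Distance = read iteration - write iteration
= 31 - 30 = 1

1


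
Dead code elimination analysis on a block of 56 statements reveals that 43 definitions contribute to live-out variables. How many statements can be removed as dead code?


Dead code = total statements - live definitions
= 56 - 43 = 13

13


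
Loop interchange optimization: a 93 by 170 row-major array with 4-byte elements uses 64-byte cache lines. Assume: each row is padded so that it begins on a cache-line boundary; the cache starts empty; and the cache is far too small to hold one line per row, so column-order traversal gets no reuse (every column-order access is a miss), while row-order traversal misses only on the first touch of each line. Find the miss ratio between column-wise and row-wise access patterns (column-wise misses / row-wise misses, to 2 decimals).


Each row occupies 170 * 4 = 680 bytes and starts on a line boundary, so it spans ceil(680 / 64) = 11 cache lines.
Row-major traversal misses (one per line touched): 93 * ceil(170 * 4 / 64) = 1023
Column-major traversal misses (no reuse, every access misses): 93 * 170 = 15810
Ratio = 15810 / 1023 = 15.45

15.45


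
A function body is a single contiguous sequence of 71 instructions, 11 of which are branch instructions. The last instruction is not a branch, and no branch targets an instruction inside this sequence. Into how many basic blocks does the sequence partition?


With no in-sequence branch targets, the leaders are the first instruction plus the instruction after each branch.
Number of basic blocks = branches + 1
= 11 + 1 = 12

12


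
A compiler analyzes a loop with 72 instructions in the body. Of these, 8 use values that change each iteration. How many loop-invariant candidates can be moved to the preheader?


Invariant candidates = total - loop-dependent
= 72 - 8 = 64

64


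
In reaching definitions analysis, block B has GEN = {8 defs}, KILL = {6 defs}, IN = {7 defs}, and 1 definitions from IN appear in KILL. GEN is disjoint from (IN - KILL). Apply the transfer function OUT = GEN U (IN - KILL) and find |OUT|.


IN - KILL: 7 - 1 = 6 surviving definitions
OUT = GEN + surviving = 8 + 6 = 14

14


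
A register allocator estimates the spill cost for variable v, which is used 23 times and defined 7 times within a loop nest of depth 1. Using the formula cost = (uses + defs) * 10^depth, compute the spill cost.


uses + defs = 23 + 7 = 30
10^1 = 10
Spill cost = 30 * 10 = 300

300


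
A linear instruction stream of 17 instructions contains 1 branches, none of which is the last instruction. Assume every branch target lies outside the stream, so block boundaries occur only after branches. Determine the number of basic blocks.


With no in-sequence branch targets, the leaders are the first instruction plus the instruction after each branch.
Number of basic blocks = branches + 1
= 1 + 1 = 2

2


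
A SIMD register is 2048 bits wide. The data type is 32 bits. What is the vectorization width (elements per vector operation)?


Width = SIMD bits / data type bits
= 2048 / 32 = 64

64


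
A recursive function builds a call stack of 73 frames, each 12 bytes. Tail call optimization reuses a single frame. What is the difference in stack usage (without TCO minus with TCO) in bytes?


Without TCO: 73 * 12 = 876 bytes
With TCO: reuse 1 frame = 12 bytes
Savings = 876 - 12 = 864

864


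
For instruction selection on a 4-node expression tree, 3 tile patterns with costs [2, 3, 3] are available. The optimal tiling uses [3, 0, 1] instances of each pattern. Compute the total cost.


Total cost = sum(count_i * cost_i)
= 3*2 + 0*3 + 1*3
= 9

9


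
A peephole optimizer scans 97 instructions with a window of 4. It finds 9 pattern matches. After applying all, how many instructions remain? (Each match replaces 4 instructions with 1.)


Each match removes 3 instructions.
Total removed = 9 * 3 = 27
Remaining = 97 - 27 = 70

70


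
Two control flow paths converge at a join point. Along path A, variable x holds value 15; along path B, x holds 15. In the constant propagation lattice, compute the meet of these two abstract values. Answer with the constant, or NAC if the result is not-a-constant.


Meet operation: if both paths give the same constant, result is that constant; if they differ, result is NAC (not-a-constant).
Path A: 15, Path B: 15 -> equal
Result: constant -> 15

15


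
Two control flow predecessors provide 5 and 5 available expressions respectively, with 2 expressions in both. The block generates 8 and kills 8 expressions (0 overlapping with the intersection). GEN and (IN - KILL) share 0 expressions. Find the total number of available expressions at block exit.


IN = intersection of predecessors = 2
IN - KILL = 2 - 0 = 2
|OUT| = |GEN| + |IN - KILL| - |GEN ∩ (IN - KILL)| = 8 + 2 - 0 = 10

10


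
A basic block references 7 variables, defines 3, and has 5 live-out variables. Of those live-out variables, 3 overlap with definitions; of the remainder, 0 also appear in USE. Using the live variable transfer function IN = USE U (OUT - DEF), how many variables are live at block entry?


OUT - DEF: 5 - 3 = 2
|IN| = |USE| + |OUT - DEF| - |USE ∩ (OUT - DEF)| = 7 + 2 - 0 = 9

9


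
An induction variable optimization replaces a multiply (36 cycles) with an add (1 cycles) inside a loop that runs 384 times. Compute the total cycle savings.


Per-iteration saving = 36 - 1 = 35
Total saved = 384 * 35 = 13440

13440


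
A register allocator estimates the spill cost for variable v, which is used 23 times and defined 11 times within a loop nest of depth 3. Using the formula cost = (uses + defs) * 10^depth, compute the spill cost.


uses + defs = 23 + 11 = 34
10^3 = 1000
Spill cost = 34 * 1000 = 34000

34000


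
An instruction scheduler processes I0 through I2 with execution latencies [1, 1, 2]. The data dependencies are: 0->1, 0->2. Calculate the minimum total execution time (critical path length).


Compute longest path through dependency graph: dist(Ik) = max over predecessors of dist + latency(Ik).
dist(I0) = latency 1 = 1
dist(I1) = dist(I0) + 1 = 1 + 1 = 2
dist(I2) = dist(I0) + 2 = 1 + 2 = 3
Critical path = max dist = 3

3


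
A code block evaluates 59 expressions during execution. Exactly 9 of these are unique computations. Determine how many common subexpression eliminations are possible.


CSE count = total expressions - unique expressions
= 59 - 9 = 50

50


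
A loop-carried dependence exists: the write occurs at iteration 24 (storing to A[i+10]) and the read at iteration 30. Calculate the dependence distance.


Distance = read iteration - write iteration
= 30 - 24 = 6

6


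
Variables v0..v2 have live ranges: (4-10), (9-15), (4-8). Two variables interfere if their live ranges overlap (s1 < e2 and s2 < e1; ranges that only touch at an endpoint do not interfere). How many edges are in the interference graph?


Check all pairs for overlapping intervals.
Two intervals (s1,e1) and (s2,e2) overlap if s1 < e2 and s2 < e1.
v0 (4-10) vs v1..v2: overlaps v1, v2 -> 2
v1 (9-15) vs v2: overlaps none -> 0
Total overlapping pairs = 2 + 0 = 2

2


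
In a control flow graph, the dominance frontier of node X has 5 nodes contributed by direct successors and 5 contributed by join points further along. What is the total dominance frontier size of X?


DF(X) = direct successor contributions + join point contributions
= 5 + 5 = 10

10


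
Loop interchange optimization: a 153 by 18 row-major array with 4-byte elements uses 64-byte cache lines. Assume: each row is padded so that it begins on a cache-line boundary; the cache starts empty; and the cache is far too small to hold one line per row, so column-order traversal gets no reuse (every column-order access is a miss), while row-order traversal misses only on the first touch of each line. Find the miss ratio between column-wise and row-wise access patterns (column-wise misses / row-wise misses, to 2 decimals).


Each row occupies 18 * 4 = 72 bytes and starts on a line boundary, so it spans ceil(72 / 64) = 2 cache lines.
Row-major traversal misses (one per line touched): 153 * ceil(18 * 4 / 64) = 306
Column-major traversal misses (no reuse, every access misses): 153 * 18 = 2754
Ratio = 2754 / 306 = 9.0

9.0


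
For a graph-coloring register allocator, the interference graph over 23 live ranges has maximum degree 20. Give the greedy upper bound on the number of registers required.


Greedy coloring never needs more than (max_degree + 1) colors: when coloring a vertex, at most max_degree neighbors are already colored.
Upper bound = 20 + 1 = 21

21


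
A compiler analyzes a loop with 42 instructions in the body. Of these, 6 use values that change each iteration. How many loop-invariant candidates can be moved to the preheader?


Invariant candidates = total - loop-dependent
= 42 - 6 = 36

36


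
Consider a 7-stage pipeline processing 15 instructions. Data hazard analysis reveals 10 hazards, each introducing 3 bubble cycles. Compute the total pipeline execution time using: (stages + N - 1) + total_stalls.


Base cycles = 7 + 15 - 1 = 21
Total stalls = 10 * 3 = 30
Total = 21 + 30 = 51

51


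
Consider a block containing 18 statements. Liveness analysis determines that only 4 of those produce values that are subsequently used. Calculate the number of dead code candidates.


Dead code = total statements - live definitions
= 18 - 4 = 14

14


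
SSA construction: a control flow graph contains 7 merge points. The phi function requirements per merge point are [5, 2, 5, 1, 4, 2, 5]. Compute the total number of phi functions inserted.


Total phi functions = sum of phi functions at each join node
= 5 + 2 + 5 + 1 + 4 + 2 + 5 = 24

24


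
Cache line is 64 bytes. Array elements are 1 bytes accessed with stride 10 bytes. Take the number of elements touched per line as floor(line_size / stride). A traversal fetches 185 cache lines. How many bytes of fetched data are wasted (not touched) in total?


Elements per line = floor(64 / 10) = 6
Bytes used per line = 6 * 1 = 6
Wasted per line = 64 - 6 = 58
Total wasted = 58 * 185 = 10730

10730


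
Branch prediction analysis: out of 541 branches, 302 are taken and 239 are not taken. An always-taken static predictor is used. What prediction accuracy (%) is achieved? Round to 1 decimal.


Predictor: always-taken
Correct predictions = 302
Accuracy = 302 / 541 * 100 = 55.8%

55.8


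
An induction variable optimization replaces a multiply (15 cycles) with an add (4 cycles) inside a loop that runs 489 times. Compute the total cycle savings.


Per-iteration saving = 15 - 4 = 11
Total saved = 489 * 11 = 5379

5379


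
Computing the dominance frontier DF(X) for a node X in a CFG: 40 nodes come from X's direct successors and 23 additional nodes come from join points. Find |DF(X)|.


DF(X) = direct successor contributions + join point contributions
= 40 + 23 = 63

63


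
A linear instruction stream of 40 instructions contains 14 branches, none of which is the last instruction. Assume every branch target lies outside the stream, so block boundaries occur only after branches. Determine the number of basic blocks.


With no in-sequence branch targets, the leaders are the first instruction plus the instruction after each branch.
Number of basic blocks = branches + 1
= 14 + 1 = 15

15


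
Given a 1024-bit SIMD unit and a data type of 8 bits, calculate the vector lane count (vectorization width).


Width = SIMD bits / data type bits
= 1024 / 8 = 128

128


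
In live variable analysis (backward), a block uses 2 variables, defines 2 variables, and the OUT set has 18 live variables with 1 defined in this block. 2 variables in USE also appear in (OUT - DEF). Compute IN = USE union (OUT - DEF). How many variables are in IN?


OUT - DEF: 18 - 1 = 17
|IN| = |USE| + |OUT - DEF| - |USE ∩ (OUT - DEF)| = 2 + 17 - 2 = 17

17


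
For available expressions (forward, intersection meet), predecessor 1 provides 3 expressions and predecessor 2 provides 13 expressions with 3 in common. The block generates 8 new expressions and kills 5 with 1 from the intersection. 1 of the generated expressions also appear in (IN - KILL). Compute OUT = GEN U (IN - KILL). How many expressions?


IN = intersection of predecessors = 3
IN - KILL = 3 - 1 = 2
|OUT| = |GEN| + |IN - KILL| - |GEN ∩ (IN - KILL)| = 8 + 2 - 1 = 9

9


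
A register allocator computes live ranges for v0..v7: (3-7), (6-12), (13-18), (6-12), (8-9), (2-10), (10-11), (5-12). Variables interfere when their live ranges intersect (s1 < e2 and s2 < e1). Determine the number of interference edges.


Check all pairs for overlapping intervals.
Two intervals (s1,e1) and (s2,e2) overlap if s1 < e2 and s2 < e1.
v0 (3-7) vs v1..v7: overlaps v1, v3, v5, v7 -> 4
v1 (6-12) vs v2..v7: overlaps v3, v4, v5, v6, v7 -> 5
v2 (13-18) vs v3..v7: overlaps none -> 0
v3 (6-12) vs v4..v7: overlaps v4, v5, v6, v7 -> 4
v4 (8-9) vs v5..v7: overlaps v5, v7 -> 2
v5 (2-10) vs v6..v7: overlaps v7 -> 1
v6 (10-11) vs v7: overlaps v7 -> 1
Total overlapping pairs = 4 + 5 + 0 + 4 + 2 + 1 + 1 = 17

17


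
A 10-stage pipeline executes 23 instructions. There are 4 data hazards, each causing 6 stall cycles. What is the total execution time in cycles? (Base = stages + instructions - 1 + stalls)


Base cycles = 10 + 23 - 1 = 32
Total stalls = 4 * 6 = 24
Total = 32 + 24 = 56

56


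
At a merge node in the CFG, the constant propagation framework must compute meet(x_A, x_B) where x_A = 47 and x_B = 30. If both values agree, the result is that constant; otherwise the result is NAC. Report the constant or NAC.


Meet operation: if both paths give the same constant, result is that constant; if they differ, result is NAC (not-a-constant).
Path A: 47, Path B: 30 -> differ
Result: not-a-constant -> NAC

NAC


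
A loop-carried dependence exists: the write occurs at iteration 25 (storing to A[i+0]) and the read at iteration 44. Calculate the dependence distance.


Distance = read iteration - write iteration
= 44 - 25 = 19

19


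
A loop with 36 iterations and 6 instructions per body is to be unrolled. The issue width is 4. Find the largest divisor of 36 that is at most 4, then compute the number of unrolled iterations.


Largest divisor of 36 <= 4 is 4
New iterations = 36 / 4 = 9

9


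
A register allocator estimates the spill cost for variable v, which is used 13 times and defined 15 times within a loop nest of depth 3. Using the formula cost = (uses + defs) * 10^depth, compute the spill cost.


uses + defs = 13 + 15 = 28
10^3 = 1000
Spill cost = 28 * 1000 = 28000

28000


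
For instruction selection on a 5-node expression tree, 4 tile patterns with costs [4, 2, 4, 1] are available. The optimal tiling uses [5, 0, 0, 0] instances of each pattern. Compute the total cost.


Total cost = sum(count_i * cost_i)
= 5*4 + 0*2 + 0*4 + 0*1
= 20

20


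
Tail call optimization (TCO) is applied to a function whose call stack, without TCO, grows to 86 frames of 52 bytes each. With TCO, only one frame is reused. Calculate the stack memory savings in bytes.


Without TCO: 86 * 52 = 4472 bytes
With TCO: reuse 1 frame = 52 bytes
Savings = 4472 - 52 = 4420

4420


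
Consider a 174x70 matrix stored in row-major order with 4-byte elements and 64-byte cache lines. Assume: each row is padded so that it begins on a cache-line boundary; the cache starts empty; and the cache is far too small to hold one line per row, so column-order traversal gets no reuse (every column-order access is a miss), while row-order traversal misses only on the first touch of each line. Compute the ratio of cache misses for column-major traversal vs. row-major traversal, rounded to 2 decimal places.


Each row occupies 70 * 4 = 280 bytes and starts on a line boundary, so it spans ceil(280 / 64) = 5 cache lines.
Row-major traversal misses (one per line touched): 174 * ceil(70 * 4 / 64) = 870
Column-major traversal misses (no reuse, every access misses): 174 * 70 = 12180
Ratio = 12180 / 870 = 14.0

14.0


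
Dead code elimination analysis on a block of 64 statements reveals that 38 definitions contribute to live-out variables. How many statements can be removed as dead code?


Dead code = total statements - live definitions
= 64 - 38 = 26

26


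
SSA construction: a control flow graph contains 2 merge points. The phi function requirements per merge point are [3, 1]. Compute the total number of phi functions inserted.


Total phi functions = sum of phi functions at each join node
= 3 + 1 = 4

4


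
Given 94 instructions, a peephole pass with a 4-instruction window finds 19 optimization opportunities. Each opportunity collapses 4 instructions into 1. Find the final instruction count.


Each match removes 3 instructions.
Total removed = 19 * 3 = 57
Remaining = 94 - 57 = 37

37


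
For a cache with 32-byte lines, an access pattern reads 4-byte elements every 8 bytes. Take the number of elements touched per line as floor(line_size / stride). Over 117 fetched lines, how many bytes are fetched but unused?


Elements per line = floor(32 / 8) = 4
Bytes used per line = 4 * 4 = 16
Wasted per line = 32 - 16 = 16
Total wasted = 16 * 117 = 1872

1872


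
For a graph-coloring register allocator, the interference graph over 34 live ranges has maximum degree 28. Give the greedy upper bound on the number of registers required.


Greedy coloring never needs more than (max_degree + 1) colors: when coloring a vertex, at most max_degree neighbors are already colored.
Upper bound = 28 + 1 = 29

29


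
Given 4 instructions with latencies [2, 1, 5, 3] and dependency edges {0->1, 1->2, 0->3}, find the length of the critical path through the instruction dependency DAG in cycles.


Compute longest path through dependency graph: dist(Ik) = max over predecessors of dist + latency(Ik).
dist(I0) = latency 2 = 2
dist(I1) = dist(I0) + 1 = 2 + 1 = 3
dist(I2) = dist(I1) + 5 = 3 + 5 = 8
dist(I3) = dist(I0) + 3 = 2 + 3 = 5
Critical path = max dist = 8

8


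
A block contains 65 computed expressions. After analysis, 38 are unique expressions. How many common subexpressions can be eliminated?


CSE count = total expressions - unique expressions
= 65 - 38 = 27

27


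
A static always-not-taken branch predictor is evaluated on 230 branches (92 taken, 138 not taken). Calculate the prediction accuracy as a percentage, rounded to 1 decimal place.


Predictor: always-not-taken
Correct predictions = 138
Accuracy = 138 / 230 * 100 = 60.0%

60.0


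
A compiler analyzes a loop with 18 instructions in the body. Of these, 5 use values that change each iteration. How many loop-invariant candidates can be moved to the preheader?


Invariant candidates = total - loop-dependent
= 18 - 5 = 13

13


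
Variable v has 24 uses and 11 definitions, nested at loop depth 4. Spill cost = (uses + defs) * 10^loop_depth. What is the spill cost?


uses + defs = 24 + 11 = 35
10^4 = 10000
Spill cost = 35 * 10000 = 350000

350000


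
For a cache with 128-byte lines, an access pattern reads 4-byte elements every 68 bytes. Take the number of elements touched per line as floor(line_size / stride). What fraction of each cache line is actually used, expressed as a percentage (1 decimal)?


Elements per cache line = floor(128 / 68) = 1
Bytes used = 1 * 4 = 4
Utilization = 4 / 128 * 100 = 3.1%

3.1


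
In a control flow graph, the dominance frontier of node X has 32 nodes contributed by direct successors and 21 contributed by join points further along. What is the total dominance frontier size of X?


DF(X) = direct successor contributions + join point contributions
= 32 + 21 = 53

53


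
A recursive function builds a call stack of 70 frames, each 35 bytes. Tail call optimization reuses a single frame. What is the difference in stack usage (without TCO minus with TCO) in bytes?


Without TCO: 70 * 35 = 2450 bytes
With TCO: reuse 1 frame = 35 bytes
Savings = 2450 - 35 = 2415

2415


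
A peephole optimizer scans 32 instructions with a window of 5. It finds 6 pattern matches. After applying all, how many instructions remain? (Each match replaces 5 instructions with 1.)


Each match removes 4 instructions.
Total removed = 6 * 4 = 24
Remaining = 32 - 24 = 8

8


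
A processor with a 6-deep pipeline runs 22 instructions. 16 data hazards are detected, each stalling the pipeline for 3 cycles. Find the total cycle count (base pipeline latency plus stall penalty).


Base cycles = 6 + 22 - 1 = 27
Total stalls = 16 * 3 = 48
Total = 27 + 48 = 75

75


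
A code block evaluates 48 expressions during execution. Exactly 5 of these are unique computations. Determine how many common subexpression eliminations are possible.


CSE count = total expressions - unique expressions
= 48 - 5 = 43

43


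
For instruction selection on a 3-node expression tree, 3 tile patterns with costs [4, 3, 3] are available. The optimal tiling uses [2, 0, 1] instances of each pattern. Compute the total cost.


Total cost = sum(count_i * cost_i)
= 2*4 + 0*3 + 1*3
= 11

11


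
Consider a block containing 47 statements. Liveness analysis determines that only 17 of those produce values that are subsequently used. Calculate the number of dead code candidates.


Dead code = total statements - live definitions
= 47 - 17 = 30

30


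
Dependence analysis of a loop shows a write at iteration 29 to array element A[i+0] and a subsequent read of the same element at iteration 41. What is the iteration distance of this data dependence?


Distance = read iteration - write iteration
= 41 - 29 = 12

12


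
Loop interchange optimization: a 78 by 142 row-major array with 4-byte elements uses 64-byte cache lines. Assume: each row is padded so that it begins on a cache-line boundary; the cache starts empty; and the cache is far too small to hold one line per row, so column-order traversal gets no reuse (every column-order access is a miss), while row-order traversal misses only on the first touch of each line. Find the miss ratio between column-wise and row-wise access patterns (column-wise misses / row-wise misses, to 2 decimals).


Each row occupies 142 * 4 = 568 bytes and starts on a line boundary, so it spans ceil(568 / 64) = 9 cache lines.
Row-major traversal misses (one per line touched): 78 * ceil(142 * 4 / 64) = 702
Column-major traversal misses (no reuse, every access misses): 78 * 142 = 11076
Ratio = 11076 / 702 = 15.78

15.78


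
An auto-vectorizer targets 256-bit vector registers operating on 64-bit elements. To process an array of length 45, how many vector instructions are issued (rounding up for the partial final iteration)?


Width = 256 / 64 = 4 elements per vector op
Iterations = ceil(45 / 4) = 12

12


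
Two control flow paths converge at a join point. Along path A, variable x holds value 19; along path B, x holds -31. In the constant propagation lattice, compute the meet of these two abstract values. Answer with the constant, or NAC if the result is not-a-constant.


Meet operation: if both paths give the same constant, result is that constant; if they differ, result is NAC (not-a-constant).
Path A: 19, Path B: -31 -> differ
Result: not-a-constant -> NAC

NAC


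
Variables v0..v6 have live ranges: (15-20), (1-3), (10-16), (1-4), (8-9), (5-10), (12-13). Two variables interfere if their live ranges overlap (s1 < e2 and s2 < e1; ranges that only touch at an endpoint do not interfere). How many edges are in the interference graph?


Check all pairs for overlapping intervals.
Two intervals (s1,e1) and (s2,e2) overlap if s1 < e2 and s2 < e1.
v0 (15-20) vs v1..v6: overlaps v2 -> 1
v1 (1-3) vs v2..v6: overlaps v3 -> 1
v2 (10-16) vs v3..v6: overlaps v6 -> 1
v3 (1-4) vs v4..v6: overlaps none -> 0
v4 (8-9) vs v5..v6: overlaps v5 -> 1
v5 (5-10) vs v6: overlaps none -> 0
Total overlapping pairs = 1 + 1 + 1 + 0 + 1 + 0 = 4

4


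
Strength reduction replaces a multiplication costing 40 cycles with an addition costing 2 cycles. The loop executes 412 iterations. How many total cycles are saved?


Per-iteration saving = 40 - 2 = 38
Total saved = 412 * 38 = 15656

15656


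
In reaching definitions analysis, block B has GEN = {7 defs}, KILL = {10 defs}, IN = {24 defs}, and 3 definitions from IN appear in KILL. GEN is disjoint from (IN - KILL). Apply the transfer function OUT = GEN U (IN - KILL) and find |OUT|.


IN - KILL: 24 - 3 = 21 surviving definitions
OUT = GEN + surviving = 7 + 21 = 28

28


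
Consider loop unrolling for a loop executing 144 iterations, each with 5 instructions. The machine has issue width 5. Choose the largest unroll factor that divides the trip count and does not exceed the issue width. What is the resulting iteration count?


Largest divisor of 144 <= 5 is 4
New iterations = 144 / 4 = 36

36


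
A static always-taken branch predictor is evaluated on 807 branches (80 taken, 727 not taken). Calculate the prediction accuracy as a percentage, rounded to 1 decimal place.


Predictor: always-taken
Correct predictions = 80
Accuracy = 80 / 807 * 100 = 9.9%

9.9


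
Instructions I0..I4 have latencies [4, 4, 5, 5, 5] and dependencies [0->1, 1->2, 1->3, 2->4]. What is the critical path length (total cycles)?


Compute longest path through dependency graph: dist(Ik) = max over predecessors of dist + latency(Ik).
dist(I0) = latency 4 = 4
dist(I1) = dist(I0) + 4 = 4 + 4 = 8
dist(I2) = dist(I1) + 5 = 8 + 5 = 13
dist(I3) = dist(I1) + 5 = 8 + 5 = 13
dist(I4) = dist(I2) + 5 = 13 + 5 = 18
Critical path = max dist = 18

18


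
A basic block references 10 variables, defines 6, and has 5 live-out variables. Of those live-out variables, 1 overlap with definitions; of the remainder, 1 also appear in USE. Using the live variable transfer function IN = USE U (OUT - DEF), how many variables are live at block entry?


OUT - DEF: 5 - 1 = 4
|IN| = |USE| + |OUT - DEF| - |USE ∩ (OUT - DEF)| = 10 + 4 - 1 = 13

13
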